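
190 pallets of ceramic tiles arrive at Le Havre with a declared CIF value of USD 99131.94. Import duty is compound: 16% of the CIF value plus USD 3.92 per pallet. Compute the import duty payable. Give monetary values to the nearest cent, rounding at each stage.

Import duty: USD 16605.91

Ad valorem component: 99131.94 × 16% = 15861.11
Specific component: 190 × 3.92 = 744.80
Import duty = 15861.11 + 744.80 = 16605.91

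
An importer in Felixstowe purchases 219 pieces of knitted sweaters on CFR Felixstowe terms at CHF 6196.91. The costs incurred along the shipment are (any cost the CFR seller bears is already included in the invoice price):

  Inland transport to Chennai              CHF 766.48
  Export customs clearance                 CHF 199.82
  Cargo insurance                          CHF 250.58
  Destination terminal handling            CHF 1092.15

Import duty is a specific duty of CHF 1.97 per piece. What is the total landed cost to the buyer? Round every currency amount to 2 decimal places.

Total landed cost: CHF 7971.07

CFR: the seller pays costs through ocean freight to the destination port, but not insurance.
Already in the invoice (seller's account under CFR): inland to port, export clearance — exclude.
CIF value = CFR price + insurance = 6196.91 + 250.58 = 6447.49
Import duty = 219 × 1.97 = 431.43
Buyer bears: insurance 250.58 + destination terminal 1092.15 + duty 431.43 = 1774.16
Landed cost = invoice 6196.91 + 1774.16 = 7971.07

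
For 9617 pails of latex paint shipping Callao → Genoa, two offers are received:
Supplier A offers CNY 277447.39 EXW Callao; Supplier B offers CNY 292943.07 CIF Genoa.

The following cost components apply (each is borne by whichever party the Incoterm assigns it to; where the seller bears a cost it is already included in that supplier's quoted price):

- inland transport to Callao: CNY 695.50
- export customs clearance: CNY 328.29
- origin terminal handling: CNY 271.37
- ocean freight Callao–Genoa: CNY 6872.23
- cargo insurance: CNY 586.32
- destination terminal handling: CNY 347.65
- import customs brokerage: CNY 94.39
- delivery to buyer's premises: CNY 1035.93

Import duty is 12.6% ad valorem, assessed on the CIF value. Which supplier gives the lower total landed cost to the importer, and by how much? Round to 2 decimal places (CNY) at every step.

Supplier A is cheaper by CNY 7591.46

Supplier A (EXW):
CIF value = EXW price + inland to port + export clearance + origin terminal + freight + insurance = 277447.39 + 695.50 + 328.29 + 271.37 + 6872.23 + 586.32 = 286201.10
Import duty = 286201.10 × 12.6% = 36061.34
Buyer bears (A): 695.50 + 328.29 + 271.37 + 6872.23 + 586.32 + 347.65 + 94.39 + 1035.93 = 10231.68
Landed cost (A) = invoice 277447.39 + 10231.68 + duty 36061.34 = 323740.41
Supplier B (CIF):
The CIF price already equals the CIF value: 292943.07
Import duty = 292943.07 × 12.6% = 36910.83
Buyer bears (B): 347.65 + 94.39 + 1035.93 = 1477.97
Landed cost (B) = invoice 292943.07 + 1477.97 + duty 36910.83 = 331331.87
Difference = |323740.41 − 331331.87| = 7591.46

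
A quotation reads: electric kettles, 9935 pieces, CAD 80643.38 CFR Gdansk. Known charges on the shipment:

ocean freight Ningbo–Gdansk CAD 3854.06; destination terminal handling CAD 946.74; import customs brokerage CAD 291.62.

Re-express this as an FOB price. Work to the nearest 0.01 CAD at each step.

Not relevant to the conversion: brokerage, destination terminal — on the buyer under both terms; not part of either seller's price.
From CFR to FOB, the seller no longer bears: freight.
FOB price = 80643.38 − 3854.06 = 76789.32

FOB price: CAD 76789.32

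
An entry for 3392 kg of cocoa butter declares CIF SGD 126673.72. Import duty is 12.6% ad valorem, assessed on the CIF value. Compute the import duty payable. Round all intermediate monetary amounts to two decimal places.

Import duty: SGD 15960.89

Import duty = 126673.72 × 12.6% = 15960.89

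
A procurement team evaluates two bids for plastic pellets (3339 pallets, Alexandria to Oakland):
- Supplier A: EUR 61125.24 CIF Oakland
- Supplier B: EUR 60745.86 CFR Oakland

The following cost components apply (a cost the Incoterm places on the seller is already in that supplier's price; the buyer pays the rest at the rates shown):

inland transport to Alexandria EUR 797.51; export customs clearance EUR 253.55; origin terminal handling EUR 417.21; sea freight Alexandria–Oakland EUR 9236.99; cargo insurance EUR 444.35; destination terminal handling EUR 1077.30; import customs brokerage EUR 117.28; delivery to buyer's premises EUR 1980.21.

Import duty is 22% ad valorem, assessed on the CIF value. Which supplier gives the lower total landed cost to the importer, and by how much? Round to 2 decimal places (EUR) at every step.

Supplier A is cheaper by EUR 79.27

Supplier A (CIF):
The CIF price already equals the CIF value: 61125.24
Import duty = 61125.24 × 22% = 13447.55
Buyer bears (A): 1077.30 + 117.28 + 1980.21 = 3174.79
Landed cost (A) = invoice 61125.24 + 3174.79 + duty 13447.55 = 77747.58
Supplier B (CFR):
CIF value = CFR price + insurance = 60745.86 + 444.35 = 61190.21
Import duty = 61190.21 × 22% = 13461.85
Buyer bears (B): 444.35 + 1077.30 + 117.28 + 1980.21 = 3619.14
Landed cost (B) = invoice 60745.86 + 3619.14 + duty 13461.85 = 77826.85
Difference = |77747.58 − 77826.85| = 79.27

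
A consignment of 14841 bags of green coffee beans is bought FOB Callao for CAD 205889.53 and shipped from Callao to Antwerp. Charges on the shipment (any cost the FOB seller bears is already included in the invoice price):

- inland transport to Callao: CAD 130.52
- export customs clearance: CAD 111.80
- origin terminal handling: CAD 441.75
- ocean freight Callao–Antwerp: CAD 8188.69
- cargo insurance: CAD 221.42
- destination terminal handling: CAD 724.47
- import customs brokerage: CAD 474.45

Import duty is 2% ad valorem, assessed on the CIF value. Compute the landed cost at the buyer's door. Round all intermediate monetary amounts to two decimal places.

FOB: the seller bears costs until goods are on board at the origin port; the buyer bears freight, insurance and all costs thereafter.
Already in the invoice (seller's account under FOB): inland to port, export clearance, origin terminal — exclude.
CIF value = FOB price + freight + insurance = 205889.53 + 8188.69 + 221.42 = 214299.64
Import duty = 214299.64 × 2% = 4285.99
Buyer bears: freight 8188.69 + insurance 221.42 + destination terminal 724.47 + brokerage 474.45 + duty 4285.99 = 13895.02
Landed cost = invoice 205889.53 + 13895.02 = 219784.55

Total landed cost: CAD 219784.55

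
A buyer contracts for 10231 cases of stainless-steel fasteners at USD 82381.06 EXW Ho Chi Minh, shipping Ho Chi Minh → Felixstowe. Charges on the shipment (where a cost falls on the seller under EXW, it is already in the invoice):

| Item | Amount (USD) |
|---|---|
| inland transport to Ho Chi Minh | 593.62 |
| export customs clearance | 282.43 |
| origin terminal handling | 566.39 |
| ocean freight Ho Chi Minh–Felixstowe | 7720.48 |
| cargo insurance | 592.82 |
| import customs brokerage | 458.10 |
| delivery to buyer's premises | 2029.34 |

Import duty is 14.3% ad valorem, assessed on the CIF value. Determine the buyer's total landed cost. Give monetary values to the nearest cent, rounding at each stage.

EXW: the seller makes goods available at their premises; the buyer bears all onward costs.
CIF value = EXW price + inland to port + export clearance + origin terminal + freight + insurance = 82381.06 + 593.62 + 282.43 + 566.39 + 7720.48 + 592.82 = 92136.80
Import duty = 92136.80 × 14.3% = 13175.56
Buyer bears: inland to port 593.62 + export clearance 282.43 + origin terminal 566.39 + freight 7720.48 + insurance 592.82 + brokerage 458.10 + delivery 2029.34 + duty 13175.56 = 25418.74
Landed cost = invoice 82381.06 + 25418.74 = 107799.80

Total landed cost: USD 107799.80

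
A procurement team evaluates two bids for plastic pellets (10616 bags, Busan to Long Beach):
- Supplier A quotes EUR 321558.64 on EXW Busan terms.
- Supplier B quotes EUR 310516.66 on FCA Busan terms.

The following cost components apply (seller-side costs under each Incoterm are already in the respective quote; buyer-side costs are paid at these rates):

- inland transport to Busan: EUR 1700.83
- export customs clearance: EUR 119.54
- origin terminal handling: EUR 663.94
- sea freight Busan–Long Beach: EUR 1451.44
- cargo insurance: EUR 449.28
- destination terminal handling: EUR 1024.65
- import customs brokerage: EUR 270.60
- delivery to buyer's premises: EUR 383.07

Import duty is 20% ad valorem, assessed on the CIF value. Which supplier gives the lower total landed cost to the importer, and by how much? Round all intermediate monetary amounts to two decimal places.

Supplier A (EXW):
CIF value = EXW price + inland to port + export clearance + origin terminal + freight + insurance = 321558.64 + 1700.83 + 119.54 + 663.94 + 1451.44 + 449.28 = 325943.67
Import duty = 325943.67 × 20% = 65188.73
Buyer bears (A): 1700.83 + 119.54 + 663.94 + 1451.44 + 449.28 + 1024.65 + 270.60 + 383.07 = 6063.35
Landed cost (A) = invoice 321558.64 + 6063.35 + duty 65188.73 = 392810.72
Supplier B (FCA):
CIF value = FCA price + origin terminal + freight + insurance = 310516.66 + 663.94 + 1451.44 + 449.28 = 313081.32
Import duty = 313081.32 × 20% = 62616.26
Buyer bears (B): 663.94 + 1451.44 + 449.28 + 1024.65 + 270.60 + 383.07 = 4242.98
Landed cost (B) = invoice 310516.66 + 4242.98 + duty 62616.26 = 377375.90
Difference = |392810.72 − 377375.90| = 15434.82

Supplier B is cheaper by EUR 15434.82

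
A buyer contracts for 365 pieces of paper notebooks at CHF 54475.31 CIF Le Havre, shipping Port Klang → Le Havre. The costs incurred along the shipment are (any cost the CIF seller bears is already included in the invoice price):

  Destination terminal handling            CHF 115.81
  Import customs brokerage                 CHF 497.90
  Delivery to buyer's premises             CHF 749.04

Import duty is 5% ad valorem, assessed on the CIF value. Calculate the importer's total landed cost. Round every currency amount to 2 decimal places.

Total landed cost: CHF 58561.83

CIF: the seller pays costs through ocean freight and marine insurance to the destination port.
The CIF price already equals the CIF value: 54475.31
Import duty = 54475.31 × 5% = 2723.77
Buyer bears: destination terminal 115.81 + brokerage 497.90 + delivery 749.04 + duty 2723.77 = 4086.52
Landed cost = invoice 54475.31 + 4086.52 = 58561.83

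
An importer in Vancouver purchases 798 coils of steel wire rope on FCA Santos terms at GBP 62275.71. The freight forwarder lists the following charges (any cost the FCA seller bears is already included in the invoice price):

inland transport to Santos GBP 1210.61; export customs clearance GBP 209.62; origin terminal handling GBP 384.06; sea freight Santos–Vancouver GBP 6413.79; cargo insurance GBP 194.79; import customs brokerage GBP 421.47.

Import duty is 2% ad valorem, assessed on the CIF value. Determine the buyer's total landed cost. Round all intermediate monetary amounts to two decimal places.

FCA: the seller delivers export-cleared goods to the carrier; the buyer bears costs from that point.
Already in the invoice (seller's account under FCA): inland to port, export clearance — exclude.
CIF value = FCA price + origin terminal + freight + insurance = 62275.71 + 384.06 + 6413.79 + 194.79 = 69268.35
Import duty = 69268.35 × 2% = 1385.37
Buyer bears: origin terminal 384.06 + freight 6413.79 + insurance 194.79 + brokerage 421.47 + duty 1385.37 = 8799.48
Landed cost = invoice 62275.71 + 8799.48 = 71075.19

Total landed cost: GBP 71075.19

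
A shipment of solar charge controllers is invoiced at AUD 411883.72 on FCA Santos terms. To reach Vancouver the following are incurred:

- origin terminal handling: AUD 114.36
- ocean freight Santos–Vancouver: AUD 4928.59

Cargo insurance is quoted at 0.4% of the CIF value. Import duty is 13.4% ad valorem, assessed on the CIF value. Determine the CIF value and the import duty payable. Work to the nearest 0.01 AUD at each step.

CIF value: AUD 418601.07; import duty: AUD 56092.54

Let C be the CIF value. C = FCA price + pre-shipment costs + freight + 0.4% × C
C − 0.4% × C = 411883.72 + 114.36 + 4928.59
0.996 × C = 416926.67
C = 416926.67 / 0.996 = 418601.07
Insurance premium = 0.4% × 418601.07 = 1674.40
Import duty = 418601.07 × 13.4% = 56092.54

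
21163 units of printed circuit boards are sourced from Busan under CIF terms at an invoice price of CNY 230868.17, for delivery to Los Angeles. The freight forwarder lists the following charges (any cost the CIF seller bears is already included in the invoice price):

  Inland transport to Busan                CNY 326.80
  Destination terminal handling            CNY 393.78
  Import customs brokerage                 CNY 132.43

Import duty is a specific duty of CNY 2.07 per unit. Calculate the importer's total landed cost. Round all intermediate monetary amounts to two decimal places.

CIF: the seller pays costs through ocean freight and marine insurance to the destination port.
Already in the invoice (seller's account under CIF): inland to port — exclude.
The CIF price already equals the CIF value: 230868.17
Import duty = 21163 × 2.07 = 43807.41
Buyer bears: destination terminal 393.78 + brokerage 132.43 + duty 43807.41 = 44333.62
Landed cost = invoice 230868.17 + 44333.62 = 275201.79

Total landed cost: CNY 275201.79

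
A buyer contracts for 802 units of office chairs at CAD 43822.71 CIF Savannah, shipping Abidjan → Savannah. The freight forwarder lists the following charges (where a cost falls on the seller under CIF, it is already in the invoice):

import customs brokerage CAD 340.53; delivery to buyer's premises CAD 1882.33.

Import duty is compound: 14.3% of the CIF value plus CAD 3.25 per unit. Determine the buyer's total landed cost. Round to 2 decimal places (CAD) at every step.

Total landed cost: CAD 54918.72

CIF: the seller pays costs through ocean freight and marine insurance to the destination port.
The CIF price already equals the CIF value: 43822.71
Ad valorem component: 43822.71 × 14.3% = 6266.65
Specific component: 802 × 3.25 = 2606.50
Import duty = 6266.65 + 2606.50 = 8873.15
Buyer bears: brokerage 340.53 + delivery 1882.33 + duty 8873.15 = 11096.01
Landed cost = invoice 43822.71 + 11096.01 = 54918.72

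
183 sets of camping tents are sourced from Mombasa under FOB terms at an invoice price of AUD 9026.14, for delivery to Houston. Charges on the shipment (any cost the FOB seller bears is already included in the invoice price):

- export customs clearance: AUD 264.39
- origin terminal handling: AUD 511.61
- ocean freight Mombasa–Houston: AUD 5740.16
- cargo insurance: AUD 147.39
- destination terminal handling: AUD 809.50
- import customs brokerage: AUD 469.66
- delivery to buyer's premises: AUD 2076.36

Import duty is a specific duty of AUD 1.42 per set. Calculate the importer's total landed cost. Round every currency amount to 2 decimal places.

Total landed cost: AUD 18529.07

FOB: the seller bears costs until goods are on board at the origin port; the buyer bears freight, insurance and all costs thereafter.
Already in the invoice (seller's account under FOB): export clearance, origin terminal — exclude.
CIF value = FOB price + freight + insurance = 9026.14 + 5740.16 + 147.39 = 14913.69
Import duty = 183 × 1.42 = 259.86
Buyer bears: freight 5740.16 + insurance 147.39 + destination terminal 809.50 + brokerage 469.66 + delivery 2076.36 + duty 259.86 = 9502.93
Landed cost = invoice 9026.14 + 9502.93 = 18529.07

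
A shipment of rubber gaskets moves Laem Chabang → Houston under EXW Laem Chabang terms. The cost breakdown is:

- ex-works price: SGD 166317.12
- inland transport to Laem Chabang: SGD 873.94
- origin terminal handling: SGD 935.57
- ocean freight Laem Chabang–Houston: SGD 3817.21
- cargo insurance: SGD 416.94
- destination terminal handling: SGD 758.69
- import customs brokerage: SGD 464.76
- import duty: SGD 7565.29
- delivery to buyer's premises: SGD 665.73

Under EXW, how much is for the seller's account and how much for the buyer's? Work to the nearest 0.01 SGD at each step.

EXW: the seller makes goods available at their premises; the buyer bears all onward costs.
Seller's account: goods 166317.12 = 166317.12
Buyer's account: inland to port 873.94 + origin terminal 935.57 + freight 3817.21 + insurance 416.94 + destination terminal 758.69 + brokerage 464.76 + duty 7565.29 + delivery 665.73 = 15498.13

Seller: SGD 166317.12; buyer: SGD 15498.13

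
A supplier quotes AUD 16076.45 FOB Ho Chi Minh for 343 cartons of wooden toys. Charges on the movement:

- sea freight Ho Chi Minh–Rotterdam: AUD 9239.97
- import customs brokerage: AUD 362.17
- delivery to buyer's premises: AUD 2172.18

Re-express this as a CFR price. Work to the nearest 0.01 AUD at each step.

Not relevant to the conversion: brokerage, delivery — on the buyer under both terms; not part of either seller's price.
From FOB to CFR, the seller additionally bears: freight.
CFR price = 16076.45 + 9239.97 = 25316.42

CFR price: AUD 25316.42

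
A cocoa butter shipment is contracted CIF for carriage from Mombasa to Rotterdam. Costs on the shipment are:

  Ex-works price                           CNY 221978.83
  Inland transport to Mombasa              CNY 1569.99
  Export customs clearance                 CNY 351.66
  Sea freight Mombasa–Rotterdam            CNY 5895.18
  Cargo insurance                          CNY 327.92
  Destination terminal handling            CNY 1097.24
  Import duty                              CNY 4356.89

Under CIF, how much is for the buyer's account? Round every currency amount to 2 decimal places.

Buyer's account: CNY 5454.13

CIF: the seller pays costs through ocean freight and marine insurance to the destination port.
Seller's account: goods 221978.83 + inland to port 1569.99 + export clearance 351.66 + freight 5895.18 + insurance 327.92 = 230123.58
Buyer's account: destination terminal 1097.24 + duty 4356.89 = 5454.13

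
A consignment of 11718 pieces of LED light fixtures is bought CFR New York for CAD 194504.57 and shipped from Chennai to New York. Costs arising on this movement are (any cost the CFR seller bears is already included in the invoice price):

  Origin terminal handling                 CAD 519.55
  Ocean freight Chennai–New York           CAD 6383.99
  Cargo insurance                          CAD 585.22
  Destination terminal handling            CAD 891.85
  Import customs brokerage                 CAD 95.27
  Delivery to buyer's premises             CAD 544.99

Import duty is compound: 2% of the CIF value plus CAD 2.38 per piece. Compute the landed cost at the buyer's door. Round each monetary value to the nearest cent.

CFR: the seller pays costs through ocean freight to the destination port, but not insurance.
Already in the invoice (seller's account under CFR): origin terminal, freight — exclude.
CIF value = CFR price + insurance = 194504.57 + 585.22 = 195089.79
Ad valorem component: 195089.79 × 2% = 3901.80
Specific component: 11718 × 2.38 = 27888.84
Import duty = 3901.80 + 27888.84 = 31790.64
Buyer bears: insurance 585.22 + destination terminal 891.85 + brokerage 95.27 + delivery 544.99 + duty 31790.64 = 33907.97
Landed cost = invoice 194504.57 + 33907.97 = 228412.54

Total landed cost: CAD 228412.54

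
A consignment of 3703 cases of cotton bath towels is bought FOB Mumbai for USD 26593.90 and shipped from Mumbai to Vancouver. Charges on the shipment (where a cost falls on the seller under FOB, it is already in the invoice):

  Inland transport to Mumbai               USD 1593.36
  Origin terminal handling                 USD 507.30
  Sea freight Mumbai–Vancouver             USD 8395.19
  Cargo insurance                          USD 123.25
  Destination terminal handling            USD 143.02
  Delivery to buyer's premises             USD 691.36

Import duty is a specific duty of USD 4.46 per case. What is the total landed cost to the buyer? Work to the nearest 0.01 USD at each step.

FOB: the seller bears costs until goods are on board at the origin port; the buyer bears freight, insurance and all costs thereafter.
Already in the invoice (seller's account under FOB): inland to port, origin terminal — exclude.
CIF value = FOB price + freight + insurance = 26593.90 + 8395.19 + 123.25 = 35112.34
Import duty = 3703 × 4.46 = 16515.38
Buyer bears: freight 8395.19 + insurance 123.25 + destination terminal 143.02 + delivery 691.36 + duty 16515.38 = 25868.20
Landed cost = invoice 26593.90 + 25868.20 = 52462.10

Total landed cost: USD 52462.10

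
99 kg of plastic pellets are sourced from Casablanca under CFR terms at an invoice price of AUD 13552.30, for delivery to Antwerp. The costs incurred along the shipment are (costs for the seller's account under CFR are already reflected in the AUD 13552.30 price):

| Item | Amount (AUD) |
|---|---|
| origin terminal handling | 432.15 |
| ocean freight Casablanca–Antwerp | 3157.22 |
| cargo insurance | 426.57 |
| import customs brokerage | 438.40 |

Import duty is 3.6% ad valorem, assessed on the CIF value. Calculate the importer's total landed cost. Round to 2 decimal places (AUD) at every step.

CFR: the seller pays costs through ocean freight to the destination port, but not insurance.
Already in the invoice (seller's account under CFR): origin terminal, freight — exclude.
CIF value = CFR price + insurance = 13552.30 + 426.57 = 13978.87
Import duty = 13978.87 × 3.6% = 503.24
Buyer bears: insurance 426.57 + brokerage 438.40 + duty 503.24 = 1368.21
Landed cost = invoice 13552.30 + 1368.21 = 14920.51

Total landed cost: AUD 14920.51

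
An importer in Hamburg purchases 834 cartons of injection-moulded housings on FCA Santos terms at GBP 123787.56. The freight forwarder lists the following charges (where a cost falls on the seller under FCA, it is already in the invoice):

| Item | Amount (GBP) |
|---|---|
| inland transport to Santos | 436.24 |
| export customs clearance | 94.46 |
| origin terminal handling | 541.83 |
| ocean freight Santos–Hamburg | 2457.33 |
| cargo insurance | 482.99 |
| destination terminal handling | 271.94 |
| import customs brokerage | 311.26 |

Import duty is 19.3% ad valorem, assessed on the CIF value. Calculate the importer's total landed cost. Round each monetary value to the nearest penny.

Total landed cost: GBP 152415.96

FCA: the seller delivers export-cleared goods to the carrier; the buyer bears costs from that point.
Already in the invoice (seller's account under FCA): inland to port, export clearance — exclude.
CIF value = FCA price + origin terminal + freight + insurance = 123787.56 + 541.83 + 2457.33 + 482.99 = 127269.71
Import duty = 127269.71 × 19.3% = 24563.05
Buyer bears: origin terminal 541.83 + freight 2457.33 + insurance 482.99 + destination terminal 271.94 + brokerage 311.26 + duty 24563.05 = 28628.40
Landed cost = invoice 123787.56 + 28628.40 = 152415.96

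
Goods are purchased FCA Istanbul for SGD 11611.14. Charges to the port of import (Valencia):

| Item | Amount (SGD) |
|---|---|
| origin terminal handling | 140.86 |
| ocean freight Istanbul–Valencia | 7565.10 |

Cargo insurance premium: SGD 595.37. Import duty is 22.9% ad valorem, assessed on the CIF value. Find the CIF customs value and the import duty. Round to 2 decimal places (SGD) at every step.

CIF = FCA price + pre-shipment costs + freight + insurance
CIF = 11611.14 + 140.86 + 7565.10 + 595.37 = 19912.47
Import duty = 19912.47 × 22.9% = 4559.96

CIF value: SGD 19912.47; import duty: SGD 4559.96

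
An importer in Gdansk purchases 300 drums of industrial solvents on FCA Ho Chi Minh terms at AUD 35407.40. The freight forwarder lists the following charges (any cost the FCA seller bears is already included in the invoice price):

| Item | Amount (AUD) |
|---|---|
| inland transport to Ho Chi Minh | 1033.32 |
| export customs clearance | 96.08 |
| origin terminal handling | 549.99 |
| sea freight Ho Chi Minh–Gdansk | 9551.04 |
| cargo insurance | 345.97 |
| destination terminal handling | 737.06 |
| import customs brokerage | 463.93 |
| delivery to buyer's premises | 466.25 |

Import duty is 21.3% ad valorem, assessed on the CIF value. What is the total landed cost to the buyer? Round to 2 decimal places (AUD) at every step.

Total landed cost: AUD 57288.63

FCA: the seller delivers export-cleared goods to the carrier; the buyer bears costs from that point.
Already in the invoice (seller's account under FCA): inland to port, export clearance — exclude.
CIF value = FCA price + origin terminal + freight + insurance = 35407.40 + 549.99 + 9551.04 + 345.97 = 45854.40
Import duty = 45854.40 × 21.3% = 9766.99
Buyer bears: origin terminal 549.99 + freight 9551.04 + insurance 345.97 + destination terminal 737.06 + brokerage 463.93 + delivery 466.25 + duty 9766.99 = 21881.23
Landed cost = invoice 35407.40 + 21881.23 = 57288.63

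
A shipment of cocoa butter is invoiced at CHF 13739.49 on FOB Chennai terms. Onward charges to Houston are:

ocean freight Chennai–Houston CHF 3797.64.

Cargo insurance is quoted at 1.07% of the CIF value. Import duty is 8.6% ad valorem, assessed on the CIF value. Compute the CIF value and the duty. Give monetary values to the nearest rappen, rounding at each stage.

CIF value: CHF 17726.81; import duty: CHF 1524.51

Let C be the CIF value. C = FOB price + freight + 1.07% × C
C − 1.07% × C = 13739.49 + 3797.64
0.9893 × C = 17537.13
C = 17537.13 / 0.9893 = 17726.81
Insurance premium = 1.07% × 17726.81 = 189.68
Import duty = 17726.81 × 8.6% = 1524.51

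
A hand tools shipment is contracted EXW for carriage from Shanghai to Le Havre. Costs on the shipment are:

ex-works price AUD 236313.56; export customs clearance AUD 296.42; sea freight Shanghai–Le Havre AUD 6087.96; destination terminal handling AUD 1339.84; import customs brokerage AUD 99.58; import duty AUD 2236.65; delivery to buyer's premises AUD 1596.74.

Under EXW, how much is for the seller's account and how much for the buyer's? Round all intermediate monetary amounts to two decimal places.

EXW: the seller makes goods available at their premises; the buyer bears all onward costs.
Seller's account: goods 236313.56 = 236313.56
Buyer's account: export clearance 296.42 + freight 6087.96 + destination terminal 1339.84 + brokerage 99.58 + duty 2236.65 + delivery 1596.74 = 11657.19

Seller: AUD 236313.56; buyer: AUD 11657.19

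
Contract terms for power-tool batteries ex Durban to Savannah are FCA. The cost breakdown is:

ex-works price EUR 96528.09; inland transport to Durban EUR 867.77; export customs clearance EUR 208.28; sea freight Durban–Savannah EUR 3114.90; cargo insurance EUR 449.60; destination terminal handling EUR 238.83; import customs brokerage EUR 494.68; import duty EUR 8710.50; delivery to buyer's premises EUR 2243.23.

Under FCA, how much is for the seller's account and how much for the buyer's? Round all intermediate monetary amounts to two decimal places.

Seller: EUR 97604.14; buyer: EUR 15251.74

FCA: the seller delivers export-cleared goods to the carrier; the buyer bears costs from that point.
Seller's account: goods 96528.09 + inland to port 867.77 + export clearance 208.28 = 97604.14
Buyer's account: freight 3114.90 + insurance 449.60 + destination terminal 238.83 + brokerage 494.68 + duty 8710.50 + delivery 2243.23 = 15251.74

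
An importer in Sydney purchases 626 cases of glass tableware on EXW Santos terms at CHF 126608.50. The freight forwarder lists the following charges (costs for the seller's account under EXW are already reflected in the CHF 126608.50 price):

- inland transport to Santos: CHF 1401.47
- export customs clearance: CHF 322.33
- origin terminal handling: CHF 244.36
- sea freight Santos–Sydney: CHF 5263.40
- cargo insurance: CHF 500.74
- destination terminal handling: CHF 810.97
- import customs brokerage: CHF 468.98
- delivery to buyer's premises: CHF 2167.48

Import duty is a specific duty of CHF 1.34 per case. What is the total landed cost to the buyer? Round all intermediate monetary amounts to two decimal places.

EXW: the seller makes goods available at their premises; the buyer bears all onward costs.
CIF value = EXW price + inland to port + export clearance + origin terminal + freight + insurance = 126608.50 + 1401.47 + 322.33 + 244.36 + 5263.40 + 500.74 = 134340.80
Import duty = 626 × 1.34 = 838.84
Buyer bears: inland to port 1401.47 + export clearance 322.33 + origin terminal 244.36 + freight 5263.40 + insurance 500.74 + destination terminal 810.97 + brokerage 468.98 + delivery 2167.48 + duty 838.84 = 12018.57
Landed cost = invoice 126608.50 + 12018.57 = 138627.07

Total landed cost: CHF 138627.07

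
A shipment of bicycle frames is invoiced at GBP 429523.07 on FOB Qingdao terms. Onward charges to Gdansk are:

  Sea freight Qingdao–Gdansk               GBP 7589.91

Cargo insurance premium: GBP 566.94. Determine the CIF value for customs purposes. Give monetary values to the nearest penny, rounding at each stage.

CIF value: GBP 437679.92

CIF = FOB price + freight + insurance
CIF = 429523.07 + 7589.91 + 566.94 = 437679.92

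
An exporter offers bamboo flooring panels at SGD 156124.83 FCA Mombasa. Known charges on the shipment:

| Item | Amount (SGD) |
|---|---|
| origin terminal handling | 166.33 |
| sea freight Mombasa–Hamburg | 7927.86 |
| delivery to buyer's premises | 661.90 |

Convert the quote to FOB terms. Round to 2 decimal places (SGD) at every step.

FOB price: SGD 156291.16

Not relevant to the conversion: delivery, freight — on the buyer under both terms; not part of either seller's price.
From FCA to FOB, the seller additionally bears: origin terminal.
FOB price = 156124.83 + 166.33 = 156291.16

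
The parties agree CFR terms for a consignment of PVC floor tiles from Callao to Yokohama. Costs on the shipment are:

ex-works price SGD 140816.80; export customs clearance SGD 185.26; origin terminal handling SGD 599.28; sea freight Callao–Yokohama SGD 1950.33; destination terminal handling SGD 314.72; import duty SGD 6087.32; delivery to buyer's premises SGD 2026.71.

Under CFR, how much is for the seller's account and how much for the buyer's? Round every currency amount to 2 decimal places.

CFR: the seller pays costs through ocean freight to the destination port, but not insurance.
Seller's account: goods 140816.80 + export clearance 185.26 + origin terminal 599.28 + freight 1950.33 = 143551.67
Buyer's account: destination terminal 314.72 + duty 6087.32 + delivery 2026.71 = 8428.75

Seller: SGD 143551.67; buyer: SGD 8428.75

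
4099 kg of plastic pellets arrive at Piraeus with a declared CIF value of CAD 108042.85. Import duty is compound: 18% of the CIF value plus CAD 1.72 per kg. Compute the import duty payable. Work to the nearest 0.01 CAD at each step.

Ad valorem component: 108042.85 × 18% = 19447.71
Specific component: 4099 × 1.72 = 7050.28
Import duty = 19447.71 + 7050.28 = 26497.99

Import duty: CAD 26497.99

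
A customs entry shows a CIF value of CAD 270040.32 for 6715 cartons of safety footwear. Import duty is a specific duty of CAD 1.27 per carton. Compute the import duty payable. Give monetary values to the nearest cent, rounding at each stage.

Import duty: CAD 8528.05

Import duty = 6715 × 1.27 = 8528.05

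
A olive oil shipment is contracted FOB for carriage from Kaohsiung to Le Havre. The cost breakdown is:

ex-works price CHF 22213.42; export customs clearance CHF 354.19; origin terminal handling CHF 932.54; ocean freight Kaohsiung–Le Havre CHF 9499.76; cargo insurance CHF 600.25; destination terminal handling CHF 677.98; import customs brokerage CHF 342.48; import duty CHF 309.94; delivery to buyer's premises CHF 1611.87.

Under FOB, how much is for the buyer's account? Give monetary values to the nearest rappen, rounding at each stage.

FOB: the seller bears costs until goods are on board at the origin port; the buyer bears freight, insurance and all costs thereafter.
Seller's account: goods 22213.42 + export clearance 354.19 + origin terminal 932.54 = 23500.15
Buyer's account: freight 9499.76 + insurance 600.25 + destination terminal 677.98 + brokerage 342.48 + duty 309.94 + delivery 1611.87 = 13042.28

Buyer's account: CHF 13042.28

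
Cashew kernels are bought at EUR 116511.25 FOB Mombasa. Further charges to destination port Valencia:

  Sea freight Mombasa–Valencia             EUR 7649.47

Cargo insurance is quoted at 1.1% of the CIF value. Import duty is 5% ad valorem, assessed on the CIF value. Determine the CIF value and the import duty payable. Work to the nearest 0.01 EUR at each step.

Let C be the CIF value. C = FOB price + freight + 1.1% × C
C − 1.1% × C = 116511.25 + 7649.47
0.989 × C = 124160.72
C = 124160.72 / 0.989 = 125541.68
Insurance premium = 1.1% × 125541.68 = 1380.96
Import duty = 125541.68 × 5% = 6277.08

CIF value: EUR 125541.68; import duty: EUR 6277.08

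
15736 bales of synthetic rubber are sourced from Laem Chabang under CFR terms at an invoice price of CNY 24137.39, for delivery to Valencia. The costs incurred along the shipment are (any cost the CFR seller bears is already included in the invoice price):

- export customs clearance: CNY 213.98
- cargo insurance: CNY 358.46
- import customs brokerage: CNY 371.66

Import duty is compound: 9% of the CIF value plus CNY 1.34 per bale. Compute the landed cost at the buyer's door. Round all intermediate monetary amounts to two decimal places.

CFR: the seller pays costs through ocean freight to the destination port, but not insurance.
Already in the invoice (seller's account under CFR): export clearance — exclude.
CIF value = CFR price + insurance = 24137.39 + 358.46 = 24495.85
Ad valorem component: 24495.85 × 9% = 2204.63
Specific component: 15736 × 1.34 = 21086.24
Import duty = 2204.63 + 21086.24 = 23290.87
Buyer bears: insurance 358.46 + brokerage 371.66 + duty 23290.87 = 24020.99
Landed cost = invoice 24137.39 + 24020.99 = 48158.38

Total landed cost: CNY 48158.38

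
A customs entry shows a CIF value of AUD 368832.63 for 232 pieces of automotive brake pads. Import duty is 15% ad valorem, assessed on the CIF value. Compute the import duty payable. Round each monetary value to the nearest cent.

Import duty: AUD 55324.89

Import duty = 368832.63 × 15% = 55324.89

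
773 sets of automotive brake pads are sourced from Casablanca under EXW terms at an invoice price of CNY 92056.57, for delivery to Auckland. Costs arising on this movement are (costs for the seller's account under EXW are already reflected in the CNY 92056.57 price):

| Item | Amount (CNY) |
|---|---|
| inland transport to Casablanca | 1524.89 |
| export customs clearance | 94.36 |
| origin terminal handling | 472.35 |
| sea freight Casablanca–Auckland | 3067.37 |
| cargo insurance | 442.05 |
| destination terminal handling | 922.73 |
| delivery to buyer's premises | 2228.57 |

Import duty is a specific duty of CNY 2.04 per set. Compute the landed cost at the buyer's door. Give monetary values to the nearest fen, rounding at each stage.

EXW: the seller makes goods available at their premises; the buyer bears all onward costs.
CIF value = EXW price + inland to port + export clearance + origin terminal + freight + insurance = 92056.57 + 1524.89 + 94.36 + 472.35 + 3067.37 + 442.05 = 97657.59
Import duty = 773 × 2.04 = 1576.92
Buyer bears: inland to port 1524.89 + export clearance 94.36 + origin terminal 472.35 + freight 3067.37 + insurance 442.05 + destination terminal 922.73 + delivery 2228.57 + duty 1576.92 = 10329.24
Landed cost = invoice 92056.57 + 10329.24 = 102385.81

Total landed cost: CNY 102385.81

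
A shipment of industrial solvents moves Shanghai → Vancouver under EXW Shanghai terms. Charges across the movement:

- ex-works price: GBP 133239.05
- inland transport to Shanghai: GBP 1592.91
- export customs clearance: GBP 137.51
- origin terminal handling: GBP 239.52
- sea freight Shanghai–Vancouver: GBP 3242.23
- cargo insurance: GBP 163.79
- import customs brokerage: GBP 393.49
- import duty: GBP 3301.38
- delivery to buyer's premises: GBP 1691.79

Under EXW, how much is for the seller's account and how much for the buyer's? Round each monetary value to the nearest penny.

Seller: GBP 133239.05; buyer: GBP 10762.62

EXW: the seller makes goods available at their premises; the buyer bears all onward costs.
Seller's account: goods 133239.05 = 133239.05
Buyer's account: inland to port 1592.91 + export clearance 137.51 + origin terminal 239.52 + freight 3242.23 + insurance 163.79 + brokerage 393.49 + duty 3301.38 + delivery 1691.79 = 10762.62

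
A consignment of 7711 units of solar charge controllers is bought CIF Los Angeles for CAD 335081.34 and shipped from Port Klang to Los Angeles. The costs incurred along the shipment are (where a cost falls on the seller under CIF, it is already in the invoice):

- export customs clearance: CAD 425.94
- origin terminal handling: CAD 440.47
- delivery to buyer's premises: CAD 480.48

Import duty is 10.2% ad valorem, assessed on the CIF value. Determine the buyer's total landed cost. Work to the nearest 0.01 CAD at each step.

CIF: the seller pays costs through ocean freight and marine insurance to the destination port.
Already in the invoice (seller's account under CIF): export clearance, origin terminal — exclude.
The CIF price already equals the CIF value: 335081.34
Import duty = 335081.34 × 10.2% = 34178.30
Buyer bears: delivery 480.48 + duty 34178.30 = 34658.78
Landed cost = invoice 335081.34 + 34658.78 = 369740.12

Total landed cost: CAD 369740.12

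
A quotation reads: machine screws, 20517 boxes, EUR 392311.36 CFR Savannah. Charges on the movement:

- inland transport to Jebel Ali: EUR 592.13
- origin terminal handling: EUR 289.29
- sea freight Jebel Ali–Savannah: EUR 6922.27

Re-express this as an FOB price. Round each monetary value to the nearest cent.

FOB price: EUR 385389.09

Not relevant to the conversion: origin terminal, inland to port — on the seller under both CFR and FOB; already in the CFR price and stays in the FOB price.
From CFR to FOB, the seller no longer bears: freight.
FOB price = 392311.36 − 6922.27 = 385389.09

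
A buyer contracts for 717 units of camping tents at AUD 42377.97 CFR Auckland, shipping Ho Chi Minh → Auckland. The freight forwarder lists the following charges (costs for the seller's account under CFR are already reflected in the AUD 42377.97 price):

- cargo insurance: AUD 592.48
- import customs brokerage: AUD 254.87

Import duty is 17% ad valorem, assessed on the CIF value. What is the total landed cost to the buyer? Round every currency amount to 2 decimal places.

CFR: the seller pays costs through ocean freight to the destination port, but not insurance.
CIF value = CFR price + insurance = 42377.97 + 592.48 = 42970.45
Import duty = 42970.45 × 17% = 7304.98
Buyer bears: insurance 592.48 + brokerage 254.87 + duty 7304.98 = 8152.33
Landed cost = invoice 42377.97 + 8152.33 = 50530.30

Total landed cost: AUD 50530.30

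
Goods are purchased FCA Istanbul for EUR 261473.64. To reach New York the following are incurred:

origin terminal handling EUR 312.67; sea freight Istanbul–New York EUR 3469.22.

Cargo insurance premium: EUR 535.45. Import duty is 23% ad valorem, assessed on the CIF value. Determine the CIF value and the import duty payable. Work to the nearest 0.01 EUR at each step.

CIF value: EUR 265790.98; import duty: EUR 61131.93

CIF = FCA price + pre-shipment costs + freight + insurance
CIF = 261473.64 + 312.67 + 3469.22 + 535.45 = 265790.98
Import duty = 265790.98 × 23% = 61131.93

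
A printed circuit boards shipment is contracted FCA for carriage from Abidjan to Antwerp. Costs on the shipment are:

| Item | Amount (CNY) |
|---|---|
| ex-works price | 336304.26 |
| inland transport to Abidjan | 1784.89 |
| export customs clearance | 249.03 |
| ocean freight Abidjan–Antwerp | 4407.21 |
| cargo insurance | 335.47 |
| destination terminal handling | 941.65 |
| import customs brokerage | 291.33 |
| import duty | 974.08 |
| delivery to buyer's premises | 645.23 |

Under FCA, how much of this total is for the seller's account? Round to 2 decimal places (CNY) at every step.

FCA: the seller delivers export-cleared goods to the carrier; the buyer bears costs from that point.
Seller's account: goods 336304.26 + inland to port 1784.89 + export clearance 249.03 = 338338.18
Buyer's account: freight 4407.21 + insurance 335.47 + destination terminal 941.65 + brokerage 291.33 + duty 974.08 + delivery 645.23 = 7594.97

Seller's account: CNY 338338.18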